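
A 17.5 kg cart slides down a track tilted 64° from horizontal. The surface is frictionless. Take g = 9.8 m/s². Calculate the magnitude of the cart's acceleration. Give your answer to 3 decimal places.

8.808 m/s²

Resolving the weight along the incline: the component pulling the cart down the slope is mg sin 64° = 17.5 × 9.8 × 0.8988 = 154.144 N, and the normal force is N = mg cos 64° = 17.5 × 9.8 × 0.4384 = 75.186 N.
With no friction the net force along the incline is 154.144 N, so a = g sin 64° = 154.144 / 17.5 = 8.8082 m/s².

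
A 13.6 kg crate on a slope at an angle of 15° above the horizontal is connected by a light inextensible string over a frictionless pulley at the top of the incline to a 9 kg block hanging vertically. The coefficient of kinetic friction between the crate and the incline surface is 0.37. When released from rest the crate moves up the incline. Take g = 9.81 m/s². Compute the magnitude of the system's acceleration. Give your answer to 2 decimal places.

For the crate on the incline: the weight component along the slope is m₁g sin 15° = 13.6 × 9.81 × 0.2588 = 34.528 N and the normal force is N = m₁g cos 15° = 128.870 N.
Kinetic friction opposes the crate's motion up the incline: f = μN = 0.37 × 128.870 = 47.682 N acting down the slope.
Newton's second law for the crate (up-slope positive): T − 34.528 − 47.682 = 13.6 a. For the hanging block (downward positive): 9 × 9.81 − T = 9 a.
Adding the two equations eliminates T: 6.080 = 22.6 a, so a = 0.2690 m/s².

0.27 m/s²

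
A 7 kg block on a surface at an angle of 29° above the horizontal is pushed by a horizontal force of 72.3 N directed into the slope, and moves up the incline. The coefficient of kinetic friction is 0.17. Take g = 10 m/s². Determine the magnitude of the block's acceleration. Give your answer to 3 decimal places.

The horizontal push has components F cos 29° = 72.3 × 0.8746 = 63.234 N up the incline and F sin 29° = 72.3 × 0.4848 = 35.051 N pressing into the surface.
The normal force is therefore N = mg cos 29° + F sin 29° = 61.222 + 35.051 = 96.273 N, and kinetic friction down the slope is μN = 0.17 × 96.273 = 16.366 N.
Along the incline: F cos 29° − mg sin 29° − μN = ma, so 63.234 − 33.936 − 16.366 = 7 a, giving a = 1.8474 m/s².

1.847 m/s²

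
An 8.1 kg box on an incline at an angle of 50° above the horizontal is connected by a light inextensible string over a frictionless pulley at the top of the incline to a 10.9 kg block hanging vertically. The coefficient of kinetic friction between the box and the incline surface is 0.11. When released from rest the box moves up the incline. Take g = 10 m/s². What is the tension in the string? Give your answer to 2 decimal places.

85.35 N

For the box on the incline: the weight component along the slope is m₁g sin 50° = 8.1 × 10 × 0.7660 = 62.046 N and the normal force is N = m₁g cos 50° = 52.066 N.
Kinetic friction opposes the box's motion up the incline: f = μN = 0.11 × 52.066 = 5.727 N acting down the slope.
Newton's second law for the box (up-slope positive): T − 62.046 − 5.727 = 8.1 a. For the hanging block (downward positive): 10.9 × 10 − T = 10.9 a.
Adding the two equations eliminates T: 41.227 = 19 a, so a = 2.1698 m/s².
Then from the hanging block's equation, T = 10.9 × (10 − 2.1698) = 85.349 N.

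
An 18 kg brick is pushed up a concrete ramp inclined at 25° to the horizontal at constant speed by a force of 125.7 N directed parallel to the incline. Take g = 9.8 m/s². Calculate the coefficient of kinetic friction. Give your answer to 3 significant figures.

At constant speed ΣF = 0 along the incline. The applied 125.7 N acts up the slope; the weight component mg sin 25° = 74.550 N and kinetic friction μN both act down the slope.
So 125.7 = 74.550 + μ × 159.873, giving μ = (125.7 − 74.550) / 159.873 = 0.3199.

0.320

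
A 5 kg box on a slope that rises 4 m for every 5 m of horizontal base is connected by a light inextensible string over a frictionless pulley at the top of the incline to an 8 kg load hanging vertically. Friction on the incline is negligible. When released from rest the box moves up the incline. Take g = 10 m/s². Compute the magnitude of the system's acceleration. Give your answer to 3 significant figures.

For the box on the incline: the weight component along the slope is m₁g sin 38.66° = 5 × 10 × 0.6247 = 31.235 N and the normal force is N = m₁g cos 38.66° = 39.043 N.
Newton's second law for the box (up-slope positive): T − 31.235 = 5 a. For the hanging load (downward positive): 8 × 10 − T = 8 a.
Adding the two equations eliminates T: 48.765 = 13 a, so a = 3.7512 m/s².

3.75 m/s²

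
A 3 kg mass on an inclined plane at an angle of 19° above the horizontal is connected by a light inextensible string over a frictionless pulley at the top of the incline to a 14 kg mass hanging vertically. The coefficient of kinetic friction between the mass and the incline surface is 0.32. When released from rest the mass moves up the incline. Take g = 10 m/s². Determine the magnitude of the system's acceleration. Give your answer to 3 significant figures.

For the mass on the incline: the weight component along the slope is m₁g sin 19° = 3 × 10 × 0.3256 = 9.768 N and the normal force is N = m₁g cos 19° = 28.366 N.
Kinetic friction opposes the mass's motion up the incline: f = μN = 0.32 × 28.366 = 9.077 N acting down the slope.
Newton's second law for the mass (up-slope positive): T − 9.768 − 9.077 = 3 a. For the hanging mass (downward positive): 14 × 10 − T = 14 a.
Adding the two equations eliminates T: 121.155 = 17 a, so a = 7.1268 m/s².

7.13 m/s²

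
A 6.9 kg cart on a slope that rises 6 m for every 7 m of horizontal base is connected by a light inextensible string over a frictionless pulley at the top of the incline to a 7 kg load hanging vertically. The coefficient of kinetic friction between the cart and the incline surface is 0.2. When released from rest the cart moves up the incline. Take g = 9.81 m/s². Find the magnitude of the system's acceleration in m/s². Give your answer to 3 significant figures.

For the cart on the incline: the weight component along the slope is m₁g sin 40.60° = 6.9 × 9.81 × 0.6508 = 44.052 N and the normal force is N = m₁g cos 40.60° = 51.393 N.
Kinetic friction opposes the cart's motion up the incline: f = μN = 0.2 × 51.393 = 10.279 N acting down the slope.
Newton's second law for the cart (up-slope positive): T − 44.052 − 10.279 = 6.9 a. For the hanging load (downward positive): 7 × 9.81 − T = 7 a.
Adding the two equations eliminates T: 14.339 = 13.9 a, so a = 1.0316 m/s².

1.03 m/s²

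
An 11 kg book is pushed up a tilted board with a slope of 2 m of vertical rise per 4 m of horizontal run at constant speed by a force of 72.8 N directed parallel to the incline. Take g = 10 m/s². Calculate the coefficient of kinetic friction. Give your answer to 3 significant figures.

0.240

At constant speed ΣF = 0 along the incline. The applied 72.8 N acts up the slope; the weight component mg sin 26.57° = 49.193 N and kinetic friction μN both act down the slope.
So 72.8 = 49.193 + μ × 98.387, giving μ = (72.8 − 49.193) / 98.387 = 0.2399.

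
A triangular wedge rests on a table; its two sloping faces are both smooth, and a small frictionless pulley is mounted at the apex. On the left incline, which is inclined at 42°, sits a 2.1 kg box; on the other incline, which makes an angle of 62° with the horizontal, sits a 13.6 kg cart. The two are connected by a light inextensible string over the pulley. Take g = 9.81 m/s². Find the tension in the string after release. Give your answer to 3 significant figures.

Resolve each weight along its own incline: the 2.1 kg mass has component 2.1 × 9.81 × sin 42° = 13.785 N down its slope, and the 13.6 kg mass has 13.6 × 9.81 × sin 62° = 117.799 N down its slope.
The 13.6 kg side's 117.799 N exceeds the other side's 13.785 N, so that mass slides down and the 2.1 kg mass slides up. Taking that direction as positive, Newton's second law for the whole system gives 117.799 − 13.785 = (2.1 + 13.6) a, so a = 104.014 / 15.7 = 6.6251 m/s².
For the 2.1 kg mass (up-slope positive): T − 13.785 = 2.1 × 6.6251, so T = 27.698 N.

27.7 N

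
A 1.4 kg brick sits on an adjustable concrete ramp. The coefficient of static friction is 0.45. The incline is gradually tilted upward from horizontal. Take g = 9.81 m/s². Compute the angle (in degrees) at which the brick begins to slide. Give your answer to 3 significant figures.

At the threshold of sliding, static friction is at its maximum μ_s N and exactly balances the weight component along the incline: mg sin θ = μ_s mg cos θ.
Hence tan θ = μ_s = 0.45, so θ = arctan(0.45) = 24.2277°.

24.2°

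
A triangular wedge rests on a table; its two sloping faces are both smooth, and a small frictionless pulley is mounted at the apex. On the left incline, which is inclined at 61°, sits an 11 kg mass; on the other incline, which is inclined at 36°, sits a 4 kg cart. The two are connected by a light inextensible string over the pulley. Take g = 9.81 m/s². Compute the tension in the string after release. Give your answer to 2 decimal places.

Resolve each weight along its own incline: the 11 kg mass has component 11 × 9.81 × sin 61° = 94.380 N down its slope, and the 4 kg mass has 4 × 9.81 × sin 36° = 23.065 N down its slope.
The 11 kg side's 94.380 N exceeds the other side's 23.065 N, so that mass slides down and the 4 kg mass slides up. Taking that direction as positive, Newton's second law for the whole system gives 94.380 − 23.065 = (11 + 4) a, so a = 71.315 / 15 = 4.7543 m/s².
For the 4 kg mass (up-slope positive): T − 23.065 = 4 × 4.7543, so T = 42.082 N.

42.08 N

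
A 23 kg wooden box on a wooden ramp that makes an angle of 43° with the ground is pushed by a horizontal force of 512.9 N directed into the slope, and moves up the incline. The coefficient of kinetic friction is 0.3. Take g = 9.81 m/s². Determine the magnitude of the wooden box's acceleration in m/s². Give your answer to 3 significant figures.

2.90 m/s²

The horizontal push has components F cos 43° = 512.9 × 0.7314 = 375.135 N up the incline and F sin 43° = 512.9 × 0.6820 = 349.798 N pressing into the surface.
The normal force is therefore N = mg cos 43° + F sin 43° = 165.026 + 349.798 = 514.824 N, and kinetic friction down the slope is μN = 0.3 × 514.824 = 154.447 N.
Along the incline: F cos 43° − mg sin 43° − μN = ma, so 375.135 − 153.880 − 154.447 = 23 a, giving a = 2.9047 m/s².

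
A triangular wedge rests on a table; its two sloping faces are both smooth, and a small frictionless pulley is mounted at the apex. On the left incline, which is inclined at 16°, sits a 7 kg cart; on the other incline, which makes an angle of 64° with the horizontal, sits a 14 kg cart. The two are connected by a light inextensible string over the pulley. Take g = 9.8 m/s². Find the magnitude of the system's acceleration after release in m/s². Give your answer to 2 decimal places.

Resolve each weight along its own incline: the 7 kg mass has component 7 × 9.8 × sin 16° = 18.909 N down its slope, and the 14 kg mass has 14 × 9.8 × sin 64° = 123.315 N down its slope.
The 14 kg side's 123.315 N exceeds the other side's 18.909 N, so that mass slides down and the 7 kg mass slides up. Taking that direction as positive, Newton's second law for the whole system gives 123.315 − 18.909 = (7 + 14) a, so a = 104.406 / 21 = 4.9717 m/s².

4.97 m/s²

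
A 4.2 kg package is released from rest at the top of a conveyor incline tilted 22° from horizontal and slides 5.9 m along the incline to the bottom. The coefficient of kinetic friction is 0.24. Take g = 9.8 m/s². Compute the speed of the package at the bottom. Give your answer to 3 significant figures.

The weight component along the incline is mg sin 22° = 15.419 N and the normal force is N = mg cos 22° = 38.163 N.
Friction up the slope is f = μN = 0.24 × 38.163 = 9.159 N, so the net downslope force is 15.419 − 9.159 = 6.260 N and a = 6.260 / 4.2 = 1.4905 m/s².
Starting from rest over a distance of 5.9 m, v² = 2aL = 2 × 1.4905 × 5.9 = 17.5879, so v = 4.1938 m/s.

4.19 m/s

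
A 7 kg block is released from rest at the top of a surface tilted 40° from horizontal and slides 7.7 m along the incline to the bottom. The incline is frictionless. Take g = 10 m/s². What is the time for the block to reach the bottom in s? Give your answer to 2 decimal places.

1.55 s

The weight component along the incline is mg sin 40° = 44.995 N and the normal force is N = mg cos 40° = 53.623 N.
With no friction, a = g sin 40° = 6.4279 m/s².
Starting from rest, L = ½at², so t = √(2L/a) = √(2 × 7.7 / 6.4279) = 1.5478 s.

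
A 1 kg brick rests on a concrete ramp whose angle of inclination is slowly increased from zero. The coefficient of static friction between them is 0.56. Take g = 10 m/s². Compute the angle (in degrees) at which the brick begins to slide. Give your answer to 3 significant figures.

At the threshold of sliding, static friction is at its maximum μ_s N and exactly balances the weight component along the incline: mg sin θ = μ_s mg cos θ.
Hence tan θ = μ_s = 0.56, so θ = arctan(0.56) = 29.2488°.

29.2°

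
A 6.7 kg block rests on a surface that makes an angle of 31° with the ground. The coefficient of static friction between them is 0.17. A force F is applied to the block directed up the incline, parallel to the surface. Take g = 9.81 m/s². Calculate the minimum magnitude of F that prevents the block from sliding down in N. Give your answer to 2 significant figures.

24 N

The normal force is N = mg cos 31° = 56.339 N. With F at its minimum the block is on the verge of sliding down, so static friction is at its maximum μ_s N = 0.17 × 56.339 = 9.578 N and acts up the slope.
Equilibrium along the incline: F + μ_s N = mg sin 31°, so F = 33.852 − 9.578 = 24.274 N.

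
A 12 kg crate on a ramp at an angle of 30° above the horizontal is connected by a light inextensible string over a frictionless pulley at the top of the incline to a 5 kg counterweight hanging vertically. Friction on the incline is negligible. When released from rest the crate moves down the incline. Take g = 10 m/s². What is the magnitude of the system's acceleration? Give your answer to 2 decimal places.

0.59 m/s²

For the crate on the incline: the weight component along the slope is m₁g sin 30° = 12 × 10 × 0.5000 = 60.000 N and the normal force is N = m₁g cos 30° = 103.923 N.
Newton's second law for the crate (down-slope positive): 60.000 − T = 12 a. For the hanging counterweight (upward positive): T − 5 × 10 = 5 a.
Adding the two equations eliminates T: 10.000 = 17 a, so a = 0.5882 m/s².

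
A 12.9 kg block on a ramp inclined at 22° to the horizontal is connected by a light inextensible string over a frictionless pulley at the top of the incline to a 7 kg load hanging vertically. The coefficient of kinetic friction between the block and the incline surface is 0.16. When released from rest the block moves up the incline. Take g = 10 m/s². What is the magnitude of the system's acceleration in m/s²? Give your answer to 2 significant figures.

For the block on the incline: the weight component along the slope is m₁g sin 22° = 12.9 × 10 × 0.3746 = 48.323 N and the normal force is N = m₁g cos 22° = 119.607 N.
Kinetic friction opposes the block's motion up the incline: f = μN = 0.16 × 119.607 = 19.137 N acting down the slope.
Newton's second law for the block (up-slope positive): T − 48.323 − 19.137 = 12.9 a. For the hanging load (downward positive): 7 × 10 − T = 7 a.
Adding the two equations eliminates T: 2.540 = 19.9 a, so a = 0.1276 m/s².

0.13 m/s²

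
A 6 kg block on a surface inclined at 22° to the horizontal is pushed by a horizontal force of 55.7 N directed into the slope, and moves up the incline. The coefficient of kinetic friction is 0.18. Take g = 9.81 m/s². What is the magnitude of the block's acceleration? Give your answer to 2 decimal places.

2.67 m/s²

The horizontal push has components F cos 22° = 55.7 × 0.9272 = 51.645 N up the incline and F sin 22° = 55.7 × 0.3746 = 20.865 N pressing into the surface.
The normal force is therefore N = mg cos 22° + F sin 22° = 54.575 + 20.865 = 75.440 N, and kinetic friction down the slope is μN = 0.18 × 75.440 = 13.579 N.
Along the incline: F cos 22° − mg sin 22° − μN = ma, so 51.645 − 22.049 − 13.579 = 6 a, giving a = 2.6695 m/s².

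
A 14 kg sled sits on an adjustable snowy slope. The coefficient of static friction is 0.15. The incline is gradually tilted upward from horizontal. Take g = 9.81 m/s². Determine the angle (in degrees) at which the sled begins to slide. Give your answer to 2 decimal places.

8.53°

At the threshold of sliding, static friction is at its maximum μ_s N and exactly balances the weight component along the incline: mg sin θ = μ_s mg cos θ.
Hence tan θ = μ_s = 0.15, so θ = arctan(0.15) = 8.5308°.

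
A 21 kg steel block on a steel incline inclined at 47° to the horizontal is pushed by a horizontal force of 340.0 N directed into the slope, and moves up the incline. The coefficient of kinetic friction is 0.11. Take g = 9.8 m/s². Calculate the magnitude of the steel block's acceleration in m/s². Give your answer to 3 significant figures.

The horizontal push has components F cos 47° = 340.0 × 0.6820 = 231.880 N up the incline and F sin 47° = 340.0 × 0.7314 = 248.676 N pressing into the surface.
The normal force is therefore N = mg cos 47° + F sin 47° = 140.356 + 248.676 = 389.032 N, and kinetic friction down the slope is μN = 0.11 × 389.032 = 42.794 N.
Along the incline: F cos 47° − mg sin 47° − μN = ma, so 231.880 − 150.522 − 42.794 = 21 a, giving a = 1.8364 m/s².

1.84 m/s²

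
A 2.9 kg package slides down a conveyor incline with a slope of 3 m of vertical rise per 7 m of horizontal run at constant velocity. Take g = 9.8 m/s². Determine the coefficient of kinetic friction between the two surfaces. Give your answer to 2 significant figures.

0.43

At constant velocity the net force along the incline is zero: mg sin 23.20° = μ mg cos 23.20°.
So μ = tan 23.20° = 0.3939 / 0.9191 = 0.4286.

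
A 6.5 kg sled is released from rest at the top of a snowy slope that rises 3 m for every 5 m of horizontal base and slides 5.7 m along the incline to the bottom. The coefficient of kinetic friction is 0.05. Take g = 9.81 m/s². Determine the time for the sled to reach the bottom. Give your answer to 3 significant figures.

The weight component along the incline is mg sin 30.96° = 32.807 N and the normal force is N = mg cos 30.96° = 54.678 N.
Friction up the slope is f = μN = 0.05 × 54.678 = 2.734 N, so the net downslope force is 32.807 − 2.734 = 30.073 N and a = 30.073 / 6.5 = 4.6266 m/s².
Starting from rest, L = ½at², so t = √(2L/a) = √(2 × 5.7 / 4.6266) = 1.5697 s.

1.57 s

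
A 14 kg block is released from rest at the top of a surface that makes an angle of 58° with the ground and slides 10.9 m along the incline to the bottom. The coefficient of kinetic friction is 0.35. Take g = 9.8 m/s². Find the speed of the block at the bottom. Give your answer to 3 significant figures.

The weight component along the incline is mg sin 58° = 116.352 N and the normal force is N = mg cos 58° = 72.705 N.
Friction up the slope is f = μN = 0.35 × 72.705 = 25.447 N, so the net downslope force is 116.352 − 25.447 = 90.905 N and a = 90.905 / 14 = 6.4932 m/s².
Starting from rest over a distance of 10.9 m, v² = 2aL = 2 × 6.4932 × 10.9 = 141.5518, so v = 11.8976 m/s.

11.9 m/s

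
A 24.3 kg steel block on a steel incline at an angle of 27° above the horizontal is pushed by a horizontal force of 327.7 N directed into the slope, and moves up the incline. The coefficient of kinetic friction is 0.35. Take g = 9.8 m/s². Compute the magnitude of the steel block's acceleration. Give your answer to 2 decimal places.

2.37 m/s²

The horizontal push has components F cos 27° = 327.7 × 0.8910 = 291.981 N up the incline and F sin 27° = 327.7 × 0.4540 = 148.776 N pressing into the surface.
The normal force is therefore N = mg cos 27° + F sin 27° = 212.183 + 148.776 = 360.959 N, and kinetic friction down the slope is μN = 0.35 × 360.959 = 126.336 N.
Along the incline: F cos 27° − mg sin 27° − μN = ma, so 291.981 − 108.116 − 126.336 = 24.3 a, giving a = 2.3674 m/s².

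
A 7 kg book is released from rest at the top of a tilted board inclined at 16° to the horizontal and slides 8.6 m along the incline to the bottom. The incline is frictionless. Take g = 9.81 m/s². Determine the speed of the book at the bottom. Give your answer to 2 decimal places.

The weight component along the incline is mg sin 16° = 18.928 N and the normal force is N = mg cos 16° = 66.010 N.
With no friction, a = g sin 16° = 2.7040 m/s².
Starting from rest over a distance of 8.6 m, v² = 2aL = 2 × 2.7040 × 8.6 = 46.5088, so v = 6.8197 m/s.

6.82 m/s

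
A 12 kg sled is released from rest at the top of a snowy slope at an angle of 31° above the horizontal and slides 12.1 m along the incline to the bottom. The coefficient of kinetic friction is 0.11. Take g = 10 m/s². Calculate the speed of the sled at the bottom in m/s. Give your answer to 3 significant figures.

10.1 m/s

The weight component along the incline is mg sin 31° = 61.805 N and the normal force is N = mg cos 31° = 102.860 N.
Friction up the slope is f = μN = 0.11 × 102.860 = 11.315 N, so the net downslope force is 61.805 − 11.315 = 50.490 N and a = 50.490 / 12 = 4.2075 m/s².
Starting from rest over a distance of 12.1 m, v² = 2aL = 2 × 4.2075 × 12.1 = 101.8215, so v = 10.0907 m/s.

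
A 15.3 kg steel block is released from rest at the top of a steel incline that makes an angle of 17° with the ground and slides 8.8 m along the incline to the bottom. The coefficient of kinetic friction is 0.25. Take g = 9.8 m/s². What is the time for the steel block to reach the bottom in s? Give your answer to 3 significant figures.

5.80 s

The weight component along the incline is mg sin 17° = 43.838 N and the normal force is N = mg cos 17° = 143.388 N.
Friction up the slope is f = μN = 0.25 × 143.388 = 35.847 N, so the net downslope force is 43.838 − 35.847 = 7.991 N and a = 7.991 / 15.3 = 0.5223 m/s².
Starting from rest, L = ½at², so t = √(2L/a) = √(2 × 8.8 / 0.5223) = 5.8049 s.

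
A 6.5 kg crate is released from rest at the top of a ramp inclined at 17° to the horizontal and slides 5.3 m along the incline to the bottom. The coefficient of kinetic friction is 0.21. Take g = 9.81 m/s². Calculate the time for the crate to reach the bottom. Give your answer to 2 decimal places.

3.44 s

The weight component along the incline is mg sin 17° = 18.643 N and the normal force is N = mg cos 17° = 60.979 N.
Friction up the slope is f = μN = 0.21 × 60.979 = 12.806 N, so the net downslope force is 18.643 − 12.806 = 5.837 N and a = 5.837 / 6.5 = 0.8980 m/s².
Starting from rest, L = ½at², so t = √(2L/a) = √(2 × 5.3 / 0.8980) = 3.4357 s.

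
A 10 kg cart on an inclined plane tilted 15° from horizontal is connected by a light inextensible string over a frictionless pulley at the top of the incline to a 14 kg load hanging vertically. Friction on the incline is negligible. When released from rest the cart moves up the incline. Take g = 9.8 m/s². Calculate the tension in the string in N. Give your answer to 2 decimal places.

71.96 N

For the cart on the incline: the weight component along the slope is m₁g sin 15° = 10 × 9.8 × 0.2588 = 25.362 N and the normal force is N = m₁g cos 15° = 94.661 N.
Newton's second law for the cart (up-slope positive): T − 25.362 = 10 a. For the hanging load (downward positive): 14 × 9.8 − T = 14 a.
Adding the two equations eliminates T: 111.838 = 24 a, so a = 4.6599 m/s².
Then from the hanging load's equation, T = 14 × (9.8 − 4.6599) = 71.961 N.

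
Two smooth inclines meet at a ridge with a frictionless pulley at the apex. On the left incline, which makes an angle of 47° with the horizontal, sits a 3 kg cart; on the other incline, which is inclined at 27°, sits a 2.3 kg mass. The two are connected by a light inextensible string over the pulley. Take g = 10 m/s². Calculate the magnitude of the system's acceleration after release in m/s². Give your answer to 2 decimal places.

2.17 m/s²

Resolve each weight along its own incline: the 3 kg mass has component 3 × 10 × sin 47° = 21.941 N down its slope, and the 2.3 kg mass has 2.3 × 10 × sin 27° = 10.442 N down its slope.
The 3 kg side's 21.941 N exceeds the other side's 10.442 N, so that mass slides down and the 2.3 kg mass slides up. Taking that direction as positive, Newton's second law for the whole system gives 21.941 − 10.442 = (3 + 2.3) a, so a = 11.499 / 5.3 = 2.1696 m/s².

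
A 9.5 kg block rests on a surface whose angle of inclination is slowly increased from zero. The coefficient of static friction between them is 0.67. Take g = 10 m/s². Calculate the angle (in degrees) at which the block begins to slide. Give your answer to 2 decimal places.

At the threshold of sliding, static friction is at its maximum μ_s N and exactly balances the weight component along the incline: mg sin θ = μ_s mg cos θ.
Hence tan θ = μ_s = 0.67, so θ = arctan(0.67) = 33.8221°.

33.82°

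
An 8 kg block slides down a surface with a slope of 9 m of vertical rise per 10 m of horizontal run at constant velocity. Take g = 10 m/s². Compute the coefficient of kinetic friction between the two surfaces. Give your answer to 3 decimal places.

At constant velocity the net force along the incline is zero: mg sin 41.99° = μ mg cos 41.99°.
So μ = tan 41.99° = 0.6690 / 0.7433 = 0.9000.

0.900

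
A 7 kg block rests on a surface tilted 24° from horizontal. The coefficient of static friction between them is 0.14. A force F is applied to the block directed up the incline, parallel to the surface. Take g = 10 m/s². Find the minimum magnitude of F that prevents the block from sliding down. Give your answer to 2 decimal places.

The normal force is N = mg cos 24° = 63.948 N. With F at its minimum the block is on the verge of sliding down, so static friction is at its maximum μ_s N = 0.14 × 63.948 = 8.953 N and acts up the slope.
Equilibrium along the incline: F + μ_s N = mg sin 24°, so F = 28.472 − 8.953 = 19.519 N.

19.52 N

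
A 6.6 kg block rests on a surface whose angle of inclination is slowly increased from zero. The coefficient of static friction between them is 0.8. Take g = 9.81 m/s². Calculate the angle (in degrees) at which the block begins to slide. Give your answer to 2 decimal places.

38.66°

At the threshold of sliding, static friction is at its maximum μ_s N and exactly balances the weight component along the incline: mg sin θ = μ_s mg cos θ.
Hence tan θ = μ_s = 0.8, so θ = arctan(0.8) = 38.6598°.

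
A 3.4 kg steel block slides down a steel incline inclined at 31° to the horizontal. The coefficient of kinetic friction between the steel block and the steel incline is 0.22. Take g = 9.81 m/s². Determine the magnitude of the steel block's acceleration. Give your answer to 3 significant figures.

Resolving the weight along the incline: the component pulling the steel block down the slope is mg sin 31° = 3.4 × 9.81 × 0.5150 = 17.177 N, and the normal force is N = mg cos 31° = 3.4 × 9.81 × 0.8572 = 28.591 N.
Kinetic friction acts up the slope with magnitude f = μN = 0.22 × 28.591 = 6.290 N.
Net force along the incline is 17.177 − 6.290 = 10.887 N, so a = 10.887 / 3.4 = 3.2021 m/s².

3.20 m/s²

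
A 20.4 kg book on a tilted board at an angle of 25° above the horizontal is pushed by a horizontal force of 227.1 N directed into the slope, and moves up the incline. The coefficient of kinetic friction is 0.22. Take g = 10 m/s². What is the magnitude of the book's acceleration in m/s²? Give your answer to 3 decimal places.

2.834 m/s²

The horizontal push has components F cos 25° = 227.1 × 0.9063 = 205.821 N up the incline and F sin 25° = 227.1 × 0.4226 = 95.972 N pressing into the surface.
The normal force is therefore N = mg cos 25° + F sin 25° = 184.885 + 95.972 = 280.857 N, and kinetic friction down the slope is μN = 0.22 × 280.857 = 61.789 N.
Along the incline: F cos 25° − mg sin 25° − μN = ma, so 205.821 − 86.210 − 61.789 = 20.4 a, giving a = 2.8344 m/s².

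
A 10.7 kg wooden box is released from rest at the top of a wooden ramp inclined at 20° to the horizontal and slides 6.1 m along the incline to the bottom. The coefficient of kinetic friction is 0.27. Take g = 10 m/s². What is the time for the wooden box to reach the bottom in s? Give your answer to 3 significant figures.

The weight component along the incline is mg sin 20° = 36.596 N and the normal force is N = mg cos 20° = 100.547 N.
Friction up the slope is f = μN = 0.27 × 100.547 = 27.148 N, so the net downslope force is 36.596 − 27.148 = 9.448 N and a = 9.448 / 10.7 = 0.8830 m/s².
Starting from rest, L = ½at², so t = √(2L/a) = √(2 × 6.1 / 0.8830) = 3.7171 s.

3.72 s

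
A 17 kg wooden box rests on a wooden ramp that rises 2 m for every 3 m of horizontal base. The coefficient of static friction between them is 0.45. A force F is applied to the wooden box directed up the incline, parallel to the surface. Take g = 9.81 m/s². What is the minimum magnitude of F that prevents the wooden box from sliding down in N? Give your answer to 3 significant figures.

The normal force is N = mg cos 33.69° = 138.761 N. With F at its minimum the wooden box is on the verge of sliding down, so static friction is at its maximum μ_s N = 0.45 × 138.761 = 62.442 N and acts up the slope.
Equilibrium along the incline: F + μ_s N = mg sin 33.69°, so F = 92.507 − 62.442 = 30.065 N.

30.1 N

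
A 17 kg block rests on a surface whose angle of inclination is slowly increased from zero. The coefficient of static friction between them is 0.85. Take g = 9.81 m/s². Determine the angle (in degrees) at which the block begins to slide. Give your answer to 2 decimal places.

At the threshold of sliding, static friction is at its maximum μ_s N and exactly balances the weight component along the incline: mg sin θ = μ_s mg cos θ.
Hence tan θ = μ_s = 0.85, so θ = arctan(0.85) = 40.3645°.

40.36°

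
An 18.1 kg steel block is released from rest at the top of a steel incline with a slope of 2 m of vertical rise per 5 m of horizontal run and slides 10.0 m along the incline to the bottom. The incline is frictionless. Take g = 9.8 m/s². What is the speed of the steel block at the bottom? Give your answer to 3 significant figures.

8.53 m/s

The weight component along the incline is mg sin 21.80° = 65.877 N and the normal force is N = mg cos 21.80° = 164.693 N.
With no friction, a = g sin 21.80° = 3.6396 m/s².
Starting from rest over a distance of 10.0 m, v² = 2aL = 2 × 3.6396 × 10.0 = 72.7920, so v = 8.5318 m/s.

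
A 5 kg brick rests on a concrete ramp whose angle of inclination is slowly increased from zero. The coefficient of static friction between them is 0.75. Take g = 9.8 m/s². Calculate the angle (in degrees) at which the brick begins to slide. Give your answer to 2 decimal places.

36.87°

At the threshold of sliding, static friction is at its maximum μ_s N and exactly balances the weight component along the incline: mg sin θ = μ_s mg cos θ.
Hence tan θ = μ_s = 0.75, so θ = arctan(0.75) = 36.8699°.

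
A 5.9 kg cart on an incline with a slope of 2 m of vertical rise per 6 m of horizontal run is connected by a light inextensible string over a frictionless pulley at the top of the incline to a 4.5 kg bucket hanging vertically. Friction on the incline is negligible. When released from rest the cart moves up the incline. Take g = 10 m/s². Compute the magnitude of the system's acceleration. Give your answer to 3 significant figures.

2.53 m/s²

For the cart on the incline: the weight component along the slope is m₁g sin 18.43° = 5.9 × 10 × 0.3162 = 18.656 N and the normal force is N = m₁g cos 18.43° = 55.972 N.
Newton's second law for the cart (up-slope positive): T − 18.656 = 5.9 a. For the hanging bucket (downward positive): 4.5 × 10 − T = 4.5 a.
Adding the two equations eliminates T: 26.344 = 10.4 a, so a = 2.5331 m/s².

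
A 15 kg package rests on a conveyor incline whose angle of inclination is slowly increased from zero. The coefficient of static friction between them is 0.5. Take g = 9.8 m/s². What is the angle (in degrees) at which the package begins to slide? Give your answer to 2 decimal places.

At the threshold of sliding, static friction is at its maximum μ_s N and exactly balances the weight component along the incline: mg sin θ = μ_s mg cos θ.
Hence tan θ = μ_s = 0.5, so θ = arctan(0.5) = 26.5651°.

26.57°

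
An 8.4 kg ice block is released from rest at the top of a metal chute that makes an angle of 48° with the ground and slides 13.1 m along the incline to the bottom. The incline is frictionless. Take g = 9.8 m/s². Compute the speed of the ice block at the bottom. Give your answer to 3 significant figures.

The weight component along the incline is mg sin 48° = 61.176 N and the normal force is N = mg cos 48° = 55.083 N.
With no friction, a = g sin 48° = 7.2828 m/s².
Starting from rest over a distance of 13.1 m, v² = 2aL = 2 × 7.2828 × 13.1 = 190.8094, so v = 13.8134 m/s.

13.8 m/s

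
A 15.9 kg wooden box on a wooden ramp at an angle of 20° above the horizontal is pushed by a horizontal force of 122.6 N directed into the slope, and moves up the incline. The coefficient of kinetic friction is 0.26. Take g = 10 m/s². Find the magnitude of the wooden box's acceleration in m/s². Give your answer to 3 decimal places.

The horizontal push has components F cos 20° = 122.6 × 0.9397 = 115.207 N up the incline and F sin 20° = 122.6 × 0.3420 = 41.929 N pressing into the surface.
The normal force is therefore N = mg cos 20° + F sin 20° = 149.412 + 41.929 = 191.341 N, and kinetic friction down the slope is μN = 0.26 × 191.341 = 49.749 N.
Along the incline: F cos 20° − mg sin 20° − μN = ma, so 115.207 − 54.378 − 49.749 = 15.9 a, giving a = 0.6969 m/s².

0.697 m/s²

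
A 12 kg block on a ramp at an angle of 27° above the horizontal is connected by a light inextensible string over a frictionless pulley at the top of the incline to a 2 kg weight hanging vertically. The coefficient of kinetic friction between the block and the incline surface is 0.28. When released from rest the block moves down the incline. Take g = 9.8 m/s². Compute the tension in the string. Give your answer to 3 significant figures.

20.2 N

For the block on the incline: the weight component along the slope is m₁g sin 27° = 12 × 9.8 × 0.4540 = 53.390 N and the normal force is N = m₁g cos 27° = 104.782 N.
Kinetic friction opposes the block's motion down the incline: f = μN = 0.28 × 104.782 = 29.339 N acting up the slope.
Newton's second law for the block (down-slope positive): 53.390 − 29.339 − T = 12 a. For the hanging weight (upward positive): T − 2 × 9.8 = 2 a.
Adding the two equations eliminates T: 4.451 = 14 a, so a = 0.3179 m/s².
Then from the hanging weight's equation, T = 2 × (9.8 + 0.3179) = 20.236 N.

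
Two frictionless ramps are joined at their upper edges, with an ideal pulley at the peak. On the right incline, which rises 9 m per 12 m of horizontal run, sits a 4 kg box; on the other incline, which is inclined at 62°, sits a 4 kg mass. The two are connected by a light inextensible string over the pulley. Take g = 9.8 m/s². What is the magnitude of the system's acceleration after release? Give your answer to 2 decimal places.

1.39 m/s²

Resolve each weight along its own incline: the 4 kg mass has component 4 × 9.8 × sin 36.87° = 23.520 N down its slope, and the 4 kg mass has 4 × 9.8 × sin 62° = 34.612 N down its slope.
The 4 kg side's 34.612 N exceeds the other side's 23.520 N, so that mass slides down and the 4 kg mass slides up. Taking that direction as positive, Newton's second law for the whole system gives 34.612 − 23.520 = (4 + 4) a, so a = 11.092 / 8 = 1.3865 m/s².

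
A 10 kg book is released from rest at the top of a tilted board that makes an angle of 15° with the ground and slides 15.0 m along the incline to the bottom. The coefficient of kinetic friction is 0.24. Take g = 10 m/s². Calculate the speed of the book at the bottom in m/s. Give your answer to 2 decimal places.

The weight component along the incline is mg sin 15° = 25.882 N and the normal force is N = mg cos 15° = 96.593 N.
Friction up the slope is f = μN = 0.24 × 96.593 = 23.182 N, so the net downslope force is 25.882 − 23.182 = 2.700 N and a = 2.700 / 10 = 0.2700 m/s².
Starting from rest over a distance of 15.0 m, v² = 2aL = 2 × 0.2700 × 15.0 = 8.1000, so v = 2.8460 m/s.

2.85 m/s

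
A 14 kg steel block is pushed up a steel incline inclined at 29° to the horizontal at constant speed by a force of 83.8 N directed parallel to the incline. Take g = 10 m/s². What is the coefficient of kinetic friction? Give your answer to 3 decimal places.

0.130

At constant speed ΣF = 0 along the incline. The applied 83.8 N acts up the slope; the weight component mg sin 29° = 67.873 N and kinetic friction μN both act down the slope.
So 83.8 = 67.873 + μ × 122.447, giving μ = (83.8 − 67.873) / 122.447 = 0.1301.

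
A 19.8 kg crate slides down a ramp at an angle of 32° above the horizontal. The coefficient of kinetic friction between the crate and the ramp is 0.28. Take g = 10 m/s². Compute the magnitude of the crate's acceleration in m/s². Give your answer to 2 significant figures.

Resolving the weight along the incline: the component pulling the crate down the slope is mg sin 32° = 19.8 × 10 × 0.5299 = 104.920 N, and the normal force is N = mg cos 32° = 19.8 × 10 × 0.8480 = 167.904 N.
Kinetic friction acts up the slope with magnitude f = μN = 0.28 × 167.904 = 47.013 N.
Net force along the incline is 104.920 − 47.013 = 57.907 N, so a = 57.907 / 19.8 = 2.9246 m/s².

2.9 m/s²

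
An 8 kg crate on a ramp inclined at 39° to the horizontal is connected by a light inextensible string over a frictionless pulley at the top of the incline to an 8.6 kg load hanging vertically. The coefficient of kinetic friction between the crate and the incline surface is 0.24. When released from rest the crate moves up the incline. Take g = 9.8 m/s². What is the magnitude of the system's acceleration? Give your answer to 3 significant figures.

For the crate on the incline: the weight component along the slope is m₁g sin 39° = 8 × 9.8 × 0.6293 = 49.337 N and the normal force is N = m₁g cos 39° = 60.928 N.
Kinetic friction opposes the crate's motion up the incline: f = μN = 0.24 × 60.928 = 14.623 N acting down the slope.
Newton's second law for the crate (up-slope positive): T − 49.337 − 14.623 = 8 a. For the hanging load (downward positive): 8.6 × 9.8 − T = 8.6 a.
Adding the two equations eliminates T: 20.320 = 16.6 a, so a = 1.2241 m/s².

1.22 m/s²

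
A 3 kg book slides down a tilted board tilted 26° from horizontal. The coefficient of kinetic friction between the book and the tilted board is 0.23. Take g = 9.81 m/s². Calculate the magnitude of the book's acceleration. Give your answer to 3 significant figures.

2.27 m/s²

Resolving the weight along the incline: the component pulling the book down the slope is mg sin 26° = 3 × 9.81 × 0.4384 = 12.902 N, and the normal force is N = mg cos 26° = 3 × 9.81 × 0.8988 = 26.452 N.
Kinetic friction acts up the slope with magnitude f = μN = 0.23 × 26.452 = 6.084 N.
Net force along the incline is 12.902 − 6.084 = 6.818 N, so a = 6.818 / 3 = 2.2727 m/s².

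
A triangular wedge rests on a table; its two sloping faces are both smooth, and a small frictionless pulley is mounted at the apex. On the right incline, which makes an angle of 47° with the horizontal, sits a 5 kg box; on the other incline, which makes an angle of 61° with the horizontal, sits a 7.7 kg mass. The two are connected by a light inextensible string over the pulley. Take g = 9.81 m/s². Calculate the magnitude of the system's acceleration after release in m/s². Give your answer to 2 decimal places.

2.38 m/s²

Resolve each weight along its own incline: the 5 kg mass has component 5 × 9.81 × sin 47° = 35.873 N down its slope, and the 7.7 kg mass has 7.7 × 9.81 × sin 61° = 66.066 N down its slope.
The 7.7 kg side's 66.066 N exceeds the other side's 35.873 N, so that mass slides down and the 5 kg mass slides up. Taking that direction as positive, Newton's second law for the whole system gives 66.066 − 35.873 = (5 + 7.7) a, so a = 30.193 / 12.7 = 2.3774 m/s².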